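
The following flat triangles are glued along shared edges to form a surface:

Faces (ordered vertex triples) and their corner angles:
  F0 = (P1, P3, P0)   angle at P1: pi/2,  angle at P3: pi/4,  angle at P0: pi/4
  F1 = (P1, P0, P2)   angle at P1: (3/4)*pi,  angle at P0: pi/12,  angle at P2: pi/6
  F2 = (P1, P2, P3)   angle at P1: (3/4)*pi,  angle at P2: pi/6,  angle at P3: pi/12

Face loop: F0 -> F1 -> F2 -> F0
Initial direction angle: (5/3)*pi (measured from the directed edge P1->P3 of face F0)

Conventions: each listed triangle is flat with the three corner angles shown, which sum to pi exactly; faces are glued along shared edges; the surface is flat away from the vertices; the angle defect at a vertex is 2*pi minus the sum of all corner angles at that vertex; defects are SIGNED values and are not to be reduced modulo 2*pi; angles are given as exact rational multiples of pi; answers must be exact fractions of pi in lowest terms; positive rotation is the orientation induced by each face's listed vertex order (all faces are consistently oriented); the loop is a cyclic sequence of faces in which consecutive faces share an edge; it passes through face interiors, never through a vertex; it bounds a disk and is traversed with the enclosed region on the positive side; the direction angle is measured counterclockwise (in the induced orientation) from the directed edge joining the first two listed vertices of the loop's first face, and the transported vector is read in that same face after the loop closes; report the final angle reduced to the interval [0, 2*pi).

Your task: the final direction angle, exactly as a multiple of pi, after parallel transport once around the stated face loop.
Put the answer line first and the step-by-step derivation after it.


Answer: final direction angle = (5/3)*pi

enclosed vertex P1: corner angles sum to 2*pi, defect = 2*pi - 2*pi = 0
summing the enclosed defects onto the initial angle, mod 2*pi in the induced orientation:
final angle = (5/3)*pi + 0 = (5/3)*pi (mod 2*pi)


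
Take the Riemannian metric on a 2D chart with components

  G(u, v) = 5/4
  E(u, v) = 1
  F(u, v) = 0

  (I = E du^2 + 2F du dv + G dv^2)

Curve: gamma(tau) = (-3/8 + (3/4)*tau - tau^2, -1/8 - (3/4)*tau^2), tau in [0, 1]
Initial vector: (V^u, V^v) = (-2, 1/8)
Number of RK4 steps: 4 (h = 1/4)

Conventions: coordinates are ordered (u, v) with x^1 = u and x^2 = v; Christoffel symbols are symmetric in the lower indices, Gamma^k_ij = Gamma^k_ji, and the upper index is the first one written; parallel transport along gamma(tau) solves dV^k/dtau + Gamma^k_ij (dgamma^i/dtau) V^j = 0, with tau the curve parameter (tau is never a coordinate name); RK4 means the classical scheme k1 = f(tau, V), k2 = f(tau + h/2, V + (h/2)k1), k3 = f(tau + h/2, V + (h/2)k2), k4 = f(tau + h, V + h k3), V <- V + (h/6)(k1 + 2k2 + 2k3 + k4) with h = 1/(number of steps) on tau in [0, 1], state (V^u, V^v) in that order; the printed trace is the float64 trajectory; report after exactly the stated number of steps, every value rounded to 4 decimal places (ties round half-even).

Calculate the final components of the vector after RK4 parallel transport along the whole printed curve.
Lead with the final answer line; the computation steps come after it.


Answer: V^u = -2.0000, V^v = 0.1250

gamma'(tau) = (3/4 - 2*tau, -(3/2)*tau); f(tau, V)^k = -Gamma^k_ij(gamma(tau)) gamma'^i(tau) V^j; h = 1/4; intermediate values shown to 6 dp
curve data and Christoffel symbols at the stage parameters:
  tau = 0.000000: gamma = (-0.375000, -0.125000), gamma' = (0.750000, 0.000000); Gamma_uuu = 0.000000, Gamma_uuv = 0.000000, Gamma_uvv = 0.000000, Gamma_vuu = 0.000000, Gamma_vuv = 0.000000, Gamma_vvv = 0.000000
  tau = 0.125000: gamma = (-0.296875, -0.136719), gamma' = (0.500000, -0.187500); Gamma_uuu = 0.000000, Gamma_uuv = 0.000000, Gamma_uvv = 0.000000, Gamma_vuu = 0.000000, Gamma_vuv = 0.000000, Gamma_vvv = 0.000000
  tau = 0.250000: gamma = (-0.250000, -0.171875), gamma' = (0.250000, -0.375000); Gamma_uuu = 0.000000, Gamma_uuv = 0.000000, Gamma_uvv = 0.000000, Gamma_vuu = 0.000000, Gamma_vuv = 0.000000, Gamma_vvv = 0.000000
  tau = 0.375000: gamma = (-0.234375, -0.230469), gamma' = (0.000000, -0.562500); Gamma_uuu = 0.000000, Gamma_uuv = 0.000000, Gamma_uvv = 0.000000, Gamma_vuu = 0.000000, Gamma_vuv = 0.000000, Gamma_vvv = 0.000000
  tau = 0.500000: gamma = (-0.250000, -0.312500), gamma' = (-0.250000, -0.750000); Gamma_uuu = 0.000000, Gamma_uuv = 0.000000, Gamma_uvv = 0.000000, Gamma_vuu = 0.000000, Gamma_vuv = 0.000000, Gamma_vvv = 0.000000
  tau = 0.625000: gamma = (-0.296875, -0.417969), gamma' = (-0.500000, -0.937500); Gamma_uuu = 0.000000, Gamma_uuv = 0.000000, Gamma_uvv = 0.000000, Gamma_vuu = 0.000000, Gamma_vuv = 0.000000, Gamma_vvv = 0.000000
  tau = 0.750000: gamma = (-0.375000, -0.546875), gamma' = (-0.750000, -1.125000); Gamma_uuu = 0.000000, Gamma_uuv = 0.000000, Gamma_uvv = 0.000000, Gamma_vuu = 0.000000, Gamma_vuv = 0.000000, Gamma_vvv = 0.000000
  tau = 0.875000: gamma = (-0.484375, -0.699219), gamma' = (-1.000000, -1.312500); Gamma_uuu = 0.000000, Gamma_uuv = 0.000000, Gamma_uvv = 0.000000, Gamma_vuu = 0.000000, Gamma_vuv = 0.000000, Gamma_vvv = 0.000000
  tau = 1.000000: gamma = (-0.625000, -0.875000), gamma' = (-1.250000, -1.500000); Gamma_uuu = 0.000000, Gamma_uuv = 0.000000, Gamma_uvv = 0.000000, Gamma_vuu = 0.000000, Gamma_vuv = 0.000000, Gamma_vvv = 0.000000
step 0: V^u = -2.0000, V^v = 0.1250
step 1: k1 = (0.000000, 0.000000), k2 = (0.000000, 0.000000), k3 = (0.000000, 0.000000), k4 = (0.000000, 0.000000); V <- V + (h/6)(k1 + 2k2 + 2k3 + k4): V^u = -2.0000, V^v = 0.1250
step 2: k1 = (0.000000, 0.000000), k2 = (0.000000, 0.000000), k3 = (0.000000, 0.000000), k4 = (0.000000, 0.000000); V <- V + (h/6)(k1 + 2k2 + 2k3 + k4): V^u = -2.0000, V^v = 0.1250
step 3: k1 = (0.000000, 0.000000), k2 = (0.000000, 0.000000), k3 = (0.000000, 0.000000), k4 = (0.000000, 0.000000); V <- V + (h/6)(k1 + 2k2 + 2k3 + k4): V^u = -2.0000, V^v = 0.1250
step 4: k1 = (0.000000, 0.000000), k2 = (0.000000, 0.000000), k3 = (0.000000, 0.000000), k4 = (0.000000, 0.000000); V <- V + (h/6)(k1 + 2k2 + 2k3 + k4): V^u = -2.0000, V^v = 0.1250


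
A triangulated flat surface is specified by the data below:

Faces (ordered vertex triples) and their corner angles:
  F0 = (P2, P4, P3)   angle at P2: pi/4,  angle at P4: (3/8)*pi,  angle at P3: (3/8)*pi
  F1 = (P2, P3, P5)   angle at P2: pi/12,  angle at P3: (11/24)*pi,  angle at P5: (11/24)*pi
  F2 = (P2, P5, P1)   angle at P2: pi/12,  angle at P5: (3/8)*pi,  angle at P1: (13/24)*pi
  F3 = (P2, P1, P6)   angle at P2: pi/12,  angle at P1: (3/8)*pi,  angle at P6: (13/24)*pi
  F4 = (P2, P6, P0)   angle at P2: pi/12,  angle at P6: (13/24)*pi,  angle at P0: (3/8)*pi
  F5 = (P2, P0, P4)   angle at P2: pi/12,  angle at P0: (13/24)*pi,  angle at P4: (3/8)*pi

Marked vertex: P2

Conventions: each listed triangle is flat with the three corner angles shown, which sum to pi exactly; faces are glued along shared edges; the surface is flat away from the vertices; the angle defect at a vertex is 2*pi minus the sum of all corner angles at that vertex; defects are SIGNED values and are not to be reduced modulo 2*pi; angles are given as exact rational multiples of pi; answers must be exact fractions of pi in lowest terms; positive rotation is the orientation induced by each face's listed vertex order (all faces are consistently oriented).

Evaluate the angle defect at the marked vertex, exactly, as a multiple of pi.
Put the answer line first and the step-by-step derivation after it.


Answer: defect(P2) = (4/3)*pi

Sum of corner angles at P2: (2/3)*pi
defect = 2*pi - (2/3)*pi


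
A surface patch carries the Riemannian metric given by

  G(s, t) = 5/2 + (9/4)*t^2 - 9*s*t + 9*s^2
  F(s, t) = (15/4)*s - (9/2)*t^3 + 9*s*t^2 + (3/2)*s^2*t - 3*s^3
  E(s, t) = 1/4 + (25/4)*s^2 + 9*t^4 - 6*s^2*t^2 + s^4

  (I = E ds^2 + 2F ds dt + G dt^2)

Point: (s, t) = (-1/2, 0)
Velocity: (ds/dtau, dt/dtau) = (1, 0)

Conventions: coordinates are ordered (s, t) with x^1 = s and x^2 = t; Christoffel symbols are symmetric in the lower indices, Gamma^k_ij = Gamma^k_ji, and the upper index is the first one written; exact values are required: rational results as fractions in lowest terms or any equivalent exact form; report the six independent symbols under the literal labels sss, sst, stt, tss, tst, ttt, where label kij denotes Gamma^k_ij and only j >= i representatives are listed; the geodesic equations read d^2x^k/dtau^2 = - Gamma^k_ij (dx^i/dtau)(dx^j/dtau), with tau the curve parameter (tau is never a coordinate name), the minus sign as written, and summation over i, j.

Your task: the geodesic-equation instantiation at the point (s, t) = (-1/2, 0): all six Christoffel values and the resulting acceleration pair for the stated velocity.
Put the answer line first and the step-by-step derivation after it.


Answer: Gamma_sss = -147/71, Gamma_sst = -72/71, Gamma_stt = 283/71, Gamma_tss = -24/71, Gamma_tst = -90/71, Gamma_ttt = 123/71; accelerations (d^2s/dtau^2, d^2t/dtau^2) = (147/71, 24/71)

E = 15/8, F = -3/2, G = 19/4 at the point
E_s = -27/4, E_t = 0, F_s = 3/2, F_t = 3/8, G_s = -9, G_t = 9/2
EG - F^2 = 213/32;  g^inv = (32/213) * [[19/4, 3/2], [3/2, 15/8]]
first-kind symbols [ij,l] = (1/2)(d_i g_jl + d_j g_il - d_l g_ij): [ss,s] = E_s/2 = -27/8, [ss,t] = F_s - E_t/2 = 3/2, [st,s] = E_t/2 = 0, [st,t] = G_s/2 = -9/2, [tt,s] = F_t - G_s/2 = 39/8, [tt,t] = G_t/2 = 9/4
Gamma^s_ij = (G*[ij,s] - F*[ij,t])/(EG - F^2), Gamma^t_ij = (E*[ij,t] - F*[ij,s])/(EG - F^2)
Gamma_sss = -147/71, Gamma_sst = -72/71, Gamma_stt = 283/71, Gamma_tss = -24/71, Gamma_tst = -90/71, Gamma_ttt = 123/71
d^2s/dtau^2 = -(Gamma_sss*(1)^2 + 2*Gamma_sst*(1)*(0) + Gamma_stt*(0)^2) = 147/71
d^2t/dtau^2 = -(Gamma_tss*(1)^2 + 2*Gamma_tst*(1)*(0) + Gamma_ttt*(0)^2) = 24/71


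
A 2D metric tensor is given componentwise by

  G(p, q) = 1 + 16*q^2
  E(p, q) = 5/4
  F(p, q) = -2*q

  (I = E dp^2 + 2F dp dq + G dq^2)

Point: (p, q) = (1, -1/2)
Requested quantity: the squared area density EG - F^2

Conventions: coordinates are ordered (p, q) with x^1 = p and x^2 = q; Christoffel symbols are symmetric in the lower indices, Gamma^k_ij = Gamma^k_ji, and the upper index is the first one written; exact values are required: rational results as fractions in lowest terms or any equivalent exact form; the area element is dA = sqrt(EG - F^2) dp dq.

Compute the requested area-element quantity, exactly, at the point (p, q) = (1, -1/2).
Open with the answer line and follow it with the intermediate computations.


Answer: EG - F^2 = 21/4

E = 5/4, F = 1, G = 5; EG - F^2 = 21/4


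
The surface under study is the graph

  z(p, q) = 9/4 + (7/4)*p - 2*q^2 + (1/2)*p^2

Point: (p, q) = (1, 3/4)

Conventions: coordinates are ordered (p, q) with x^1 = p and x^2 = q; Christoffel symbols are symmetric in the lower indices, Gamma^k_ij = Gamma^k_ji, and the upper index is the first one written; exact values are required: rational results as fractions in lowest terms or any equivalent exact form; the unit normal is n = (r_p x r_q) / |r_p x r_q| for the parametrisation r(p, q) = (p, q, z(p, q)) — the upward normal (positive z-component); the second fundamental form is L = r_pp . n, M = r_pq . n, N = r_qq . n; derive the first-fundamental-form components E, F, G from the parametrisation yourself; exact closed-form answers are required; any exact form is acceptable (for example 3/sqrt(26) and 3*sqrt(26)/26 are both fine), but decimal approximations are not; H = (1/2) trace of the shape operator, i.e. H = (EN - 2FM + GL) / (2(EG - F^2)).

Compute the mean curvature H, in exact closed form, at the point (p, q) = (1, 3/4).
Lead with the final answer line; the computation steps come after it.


Answer: H = -776*sqrt(281)/78961

z_p = 11/4, z_q = -3, z_pp = 1, z_pq = 0, z_qq = -4
E = 137/16, F = -33/4, G = 10; answer radicand W^2 = 281/16
unnormalised second-form numerators: l = 1, m = 0, n = -4; L = l/sqrt(281/16), and similarly M = m/sqrt(W^2), N = n/sqrt(W^2)
H = (E*n - 2*F*m + G*l) / (2*(EG - F^2)*sqrt(W^2)); E*n - 2*F*m + G*l = -97/4, EG - F^2 = 281/16, so H = (-194/281)/sqrt(281/16)


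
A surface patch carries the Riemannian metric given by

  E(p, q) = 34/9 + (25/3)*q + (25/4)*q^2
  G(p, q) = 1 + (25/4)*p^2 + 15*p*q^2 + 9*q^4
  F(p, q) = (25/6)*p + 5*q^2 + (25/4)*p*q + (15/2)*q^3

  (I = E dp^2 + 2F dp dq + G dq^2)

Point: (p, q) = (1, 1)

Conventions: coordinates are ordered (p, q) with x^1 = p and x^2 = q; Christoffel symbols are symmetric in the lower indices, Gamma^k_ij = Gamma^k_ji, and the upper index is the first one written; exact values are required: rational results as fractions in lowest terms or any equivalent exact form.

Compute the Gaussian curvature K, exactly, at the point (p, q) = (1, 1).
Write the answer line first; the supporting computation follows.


Answer: K = -81/30625

E = 661/36, F = 275/12, G = 125/4, EG - F^2 = 875/18 at the point
E_p = 0, E_q = 125/6, F_p = 125/12, F_q = 155/4, G_p = 55/2, G_q = 66
E_qq = 25/2, F_pq = 25/4, G_pp = 25/2
K follows from Brioschi's formula, (det M1 - det M2)/(EG - F^2)^2.
M1 = [[-E_qq/2 + F_pq - G_pp/2, E_p/2, F_p - E_q/2], [F_q - G_p/2, E, F], [G_q/2, F, G]] = [[-25/4, 0, 0], [25, 661/36, 275/12], [33, 275/12, 125/4]]; det M1 = -21875/72
M2 = [[0, E_q/2, G_p/2], [E_q/2, E, F], [G_p/2, F, G]] = [[0, 125/12, 55/4], [125/12, 661/36, 275/12], [55/4, 275/12, 125/4]]; det M2 = -21425/72
det M1 - det M2 = -25/4; K = -25/4 / (875/18)^2 = -81/30625


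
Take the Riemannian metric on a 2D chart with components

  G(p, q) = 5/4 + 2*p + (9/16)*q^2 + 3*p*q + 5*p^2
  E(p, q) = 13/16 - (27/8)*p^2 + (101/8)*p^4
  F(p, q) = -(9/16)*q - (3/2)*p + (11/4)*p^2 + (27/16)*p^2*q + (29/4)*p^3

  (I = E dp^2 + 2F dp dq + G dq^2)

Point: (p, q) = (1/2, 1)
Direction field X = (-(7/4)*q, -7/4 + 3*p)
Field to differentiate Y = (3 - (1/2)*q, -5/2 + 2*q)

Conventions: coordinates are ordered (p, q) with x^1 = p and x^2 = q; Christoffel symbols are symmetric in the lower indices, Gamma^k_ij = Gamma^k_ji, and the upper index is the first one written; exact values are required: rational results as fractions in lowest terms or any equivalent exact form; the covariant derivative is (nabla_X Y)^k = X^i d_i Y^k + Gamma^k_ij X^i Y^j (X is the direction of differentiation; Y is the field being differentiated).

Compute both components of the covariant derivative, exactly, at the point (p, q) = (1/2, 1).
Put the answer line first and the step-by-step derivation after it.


Answer: (nabla_X Y)^p = -461503/121928, (nabla_X Y)^q = -772855/121928

E = 97/128, F = 45/64, G = 89/16 at the point
E_p = 47/16, E_q = 0, F_p = 67/8, F_q = -9/64, G_p = 10, G_q = 21/8
EG - F^2 = 15241/4096;  g^inv = (4096/15241) * [[89/16, -45/64], [-45/64, 97/128]]
first-kind symbols [ij,l] = (1/2)(d_i g_jl + d_j g_il - d_l g_ij): [pp,p] = E_p/2 = 47/32, [pp,q] = F_p - E_q/2 = 67/8, [pq,p] = E_q/2 = 0, [pq,q] = G_p/2 = 5, [qq,p] = F_q - G_p/2 = -329/64, [qq,q] = G_q/2 = 21/16
Gamma^p_ij = (G*[ij,p] - F*[ij,q])/(EG - F^2), Gamma^q_ij = (E*[ij,q] - F*[ij,p])/(EG - F^2)
Gamma_ppp = 9344/15241, Gamma_ppq = -14400/15241, Gamma_pqq = -120904/15241, Gamma_qpp = 21766/15241, Gamma_qpq = 15520/15241, Gamma_qqq = 18879/15241
X = (-7/4, -1/4), Y = (5/2, -1/2) at the point


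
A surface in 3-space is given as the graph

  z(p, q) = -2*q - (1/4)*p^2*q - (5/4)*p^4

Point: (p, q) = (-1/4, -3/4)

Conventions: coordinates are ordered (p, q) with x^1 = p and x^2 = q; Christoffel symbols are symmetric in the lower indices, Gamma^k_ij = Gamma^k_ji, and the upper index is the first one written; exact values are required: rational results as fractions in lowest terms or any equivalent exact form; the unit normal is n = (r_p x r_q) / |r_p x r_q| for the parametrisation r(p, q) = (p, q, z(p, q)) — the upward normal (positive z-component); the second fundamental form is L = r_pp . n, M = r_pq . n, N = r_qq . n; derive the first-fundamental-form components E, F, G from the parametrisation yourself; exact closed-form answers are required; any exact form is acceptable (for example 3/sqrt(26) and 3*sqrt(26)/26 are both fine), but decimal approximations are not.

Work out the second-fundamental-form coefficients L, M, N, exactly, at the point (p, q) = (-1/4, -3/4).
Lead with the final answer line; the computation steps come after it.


Answer: L = -18*sqrt(20738)/10369, M = 4*sqrt(20738)/10369, N = 0

z_p = -1/64, z_q = -129/64, z_pp = -9/16, z_pq = 1/8, z_qq = 0
E = 4097/4096, F = 129/4096, G = 20737/4096; answer radicand W^2 = 10369/2048
unnormalised second-form numerators: l = -9/16, m = 1/8, n = 0; L = l/sqrt(10369/2048), and similarly M = m/sqrt(W^2), N = n/sqrt(W^2)


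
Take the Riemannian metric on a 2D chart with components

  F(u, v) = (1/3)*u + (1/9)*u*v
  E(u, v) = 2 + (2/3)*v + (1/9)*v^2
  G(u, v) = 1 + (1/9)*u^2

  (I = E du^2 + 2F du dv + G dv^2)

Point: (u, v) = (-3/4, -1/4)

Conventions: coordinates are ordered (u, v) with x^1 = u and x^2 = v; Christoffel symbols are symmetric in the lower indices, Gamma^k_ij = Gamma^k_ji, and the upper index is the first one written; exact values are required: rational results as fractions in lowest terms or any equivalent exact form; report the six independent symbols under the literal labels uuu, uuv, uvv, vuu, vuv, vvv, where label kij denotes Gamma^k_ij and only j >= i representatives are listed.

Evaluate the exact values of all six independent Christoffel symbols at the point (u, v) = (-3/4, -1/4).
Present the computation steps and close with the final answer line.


E = 265/144, F = -11/48, G = 17/16 at the point
E_u = 0, E_v = 11/18, F_u = 11/36, F_v = -1/12, G_u = -1/6, G_v = 0
EG - F^2 = 137/72;  g^inv = (72/137) * [[17/16, 11/48], [11/48, 265/144]]
first-kind symbols [ij,l] = (1/2)(d_i g_jl + d_j g_il - d_l g_ij): [uu,u] = E_u/2 = 0, [uu,v] = F_u - E_v/2 = 0, [uv,u] = E_v/2 = 11/36, [uv,v] = G_u/2 = -1/12, [vv,u] = F_v - G_u/2 = 0, [vv,v] = G_v/2 = 0
Gamma^u_ij = (G*[ij,u] - F*[ij,v])/(EG - F^2), Gamma^v_ij = (E*[ij,v] - F*[ij,u])/(EG - F^2)

Answer: Gamma_uuu = 0, Gamma_uuv = 22/137, Gamma_uvv = 0, Gamma_vuu = 0, Gamma_vuv = -6/137, Gamma_vvv = 0


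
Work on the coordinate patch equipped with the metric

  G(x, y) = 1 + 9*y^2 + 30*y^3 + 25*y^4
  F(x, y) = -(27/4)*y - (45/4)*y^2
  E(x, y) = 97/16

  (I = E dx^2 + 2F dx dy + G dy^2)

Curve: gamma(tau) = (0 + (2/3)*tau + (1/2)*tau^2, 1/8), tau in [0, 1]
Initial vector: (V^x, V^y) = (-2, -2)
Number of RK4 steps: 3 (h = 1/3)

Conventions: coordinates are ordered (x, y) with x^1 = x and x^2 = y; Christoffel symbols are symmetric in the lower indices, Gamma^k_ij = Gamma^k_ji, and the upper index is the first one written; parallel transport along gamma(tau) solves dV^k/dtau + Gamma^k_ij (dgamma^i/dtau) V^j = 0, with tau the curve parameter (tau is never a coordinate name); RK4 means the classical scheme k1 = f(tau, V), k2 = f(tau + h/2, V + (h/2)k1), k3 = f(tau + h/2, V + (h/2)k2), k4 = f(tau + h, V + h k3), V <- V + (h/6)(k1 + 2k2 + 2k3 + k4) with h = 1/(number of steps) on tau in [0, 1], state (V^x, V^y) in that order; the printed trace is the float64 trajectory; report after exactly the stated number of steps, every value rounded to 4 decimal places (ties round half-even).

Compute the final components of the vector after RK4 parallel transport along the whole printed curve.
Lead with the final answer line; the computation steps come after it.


Answer: V^x = -2.0000, V^y = -2.0000

gamma'(tau) = (2/3 + tau, 0); f(tau, V)^k = -Gamma^k_ij(gamma(tau)) gamma'^i(tau) V^j; h = 1/3; intermediate values shown to 6 dp
curve data and Christoffel symbols at the stage parameters:
  tau = 0.000000: gamma = (0.000000, 0.125000), gamma' = (0.666667, 0.000000); Gamma_xxx = 0.000000, Gamma_xxy = 0.000000, Gamma_xyy = -1.525650, Gamma_yxx = 0.000000, Gamma_yxy = 0.000000, Gamma_yyy = 0.307249
  tau = 0.166667: gamma = (0.125000, 0.125000), gamma' = (0.833333, 0.000000); Gamma_xxx = 0.000000, Gamma_xxy = 0.000000, Gamma_xyy = -1.525650, Gamma_yxx = 0.000000, Gamma_yxy = 0.000000, Gamma_yyy = 0.307249
  tau = 0.333333: gamma = (0.277778, 0.125000), gamma' = (1.000000, 0.000000); Gamma_xxx = 0.000000, Gamma_xxy = 0.000000, Gamma_xyy = -1.525650, Gamma_yxx = 0.000000, Gamma_yxy = 0.000000, Gamma_yyy = 0.307249
  tau = 0.500000: gamma = (0.458333, 0.125000), gamma' = (1.166667, 0.000000); Gamma_xxx = 0.000000, Gamma_xxy = 0.000000, Gamma_xyy = -1.525650, Gamma_yxx = 0.000000, Gamma_yxy = 0.000000, Gamma_yyy = 0.307249
  tau = 0.666667: gamma = (0.666667, 0.125000), gamma' = (1.333333, 0.000000); Gamma_xxx = 0.000000, Gamma_xxy = 0.000000, Gamma_xyy = -1.525650, Gamma_yxx = 0.000000, Gamma_yxy = 0.000000, Gamma_yyy = 0.307249
  tau = 0.833333: gamma = (0.902778, 0.125000), gamma' = (1.500000, 0.000000); Gamma_xxx = 0.000000, Gamma_xxy = 0.000000, Gamma_xyy = -1.525650, Gamma_yxx = 0.000000, Gamma_yxy = 0.000000, Gamma_yyy = 0.307249
  tau = 1.000000: gamma = (1.166667, 0.125000), gamma' = (1.666667, 0.000000); Gamma_xxx = 0.000000, Gamma_xxy = 0.000000, Gamma_xyy = -1.525650, Gamma_yxx = 0.000000, Gamma_yxy = 0.000000, Gamma_yyy = 0.307249
step 0: V^x = -2.0000, V^y = -2.0000
step 1: k1 = (0.000000, 0.000000), k2 = (0.000000, 0.000000), k3 = (0.000000, 0.000000), k4 = (0.000000, 0.000000); V <- V + (h/6)(k1 + 2k2 + 2k3 + k4): V^x = -2.0000, V^y = -2.0000
step 2: k1 = (0.000000, 0.000000), k2 = (0.000000, 0.000000), k3 = (0.000000, 0.000000), k4 = (0.000000, 0.000000); V <- V + (h/6)(k1 + 2k2 + 2k3 + k4): V^x = -2.0000, V^y = -2.0000
step 3: k1 = (0.000000, 0.000000), k2 = (0.000000, 0.000000), k3 = (0.000000, 0.000000), k4 = (0.000000, 0.000000); V <- V + (h/6)(k1 + 2k2 + 2k3 + k4): V^x = -2.0000, V^y = -2.0000


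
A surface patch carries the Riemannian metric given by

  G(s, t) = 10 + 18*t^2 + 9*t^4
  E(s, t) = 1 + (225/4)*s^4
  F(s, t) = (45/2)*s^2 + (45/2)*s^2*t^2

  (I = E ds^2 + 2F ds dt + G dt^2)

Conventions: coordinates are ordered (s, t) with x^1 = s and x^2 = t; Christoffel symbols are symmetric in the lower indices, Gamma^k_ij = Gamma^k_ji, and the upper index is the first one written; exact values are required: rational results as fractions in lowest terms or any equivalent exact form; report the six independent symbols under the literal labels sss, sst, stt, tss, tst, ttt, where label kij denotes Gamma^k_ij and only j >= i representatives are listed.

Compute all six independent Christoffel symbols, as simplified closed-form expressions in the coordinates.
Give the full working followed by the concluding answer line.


E = 1 + (225/4)*s^4; F = (45/2)*s^2 + (45/2)*s^2*t^2; G = 10 + 18*t^2 + 9*t^4
Gamma^k_ij = (1/2) g^{kl} (d_i g_jl + d_j g_il - d_l g_ij), with g^inv = (1/(EG-F^2)) [[G, -F], [-F, E]]
first partials: E_s = 225*s^3, E_t = 0, F_s = 45*s + 45*s*t^2, F_t = 45*s^2*t, G_s = 0, G_t = 36*t + 36*t^3
D = EG - F^2 = 10 + 18*t^2 + 9*t^4 + (225/4)*s^4
expanded: Gamma^s_ss = (G E_s - 2F F_s + F E_t)/(2D), Gamma^s_st = (G E_t - F G_s)/(2D), Gamma^s_tt = (2G F_t - G G_s - F G_t)/(2D), Gamma^t_ss = (2E F_s - E E_t - F E_s)/(2D), Gamma^t_st = (E G_s - F E_t)/(2D), Gamma^t_tt = (E G_t - 2F F_t + F G_s)/(2D); substitute and cancel common factors

Answer: Gamma_sss = 450*s^3/(225*s^4 + 36*t^4 + 72*t^2 + 40), Gamma_sst = 0, Gamma_stt = 180*s^2*t/(225*s^4 + 36*t^4 + 72*t^2 + 40), Gamma_tss = (180*s*t^2 + 180*s)/(225*s^4 + 36*t^4 + 72*t^2 + 40), Gamma_tst = 0, Gamma_ttt = (72*t^3 + 72*t)/(225*s^4 + 36*t^4 + 72*t^2 + 40)


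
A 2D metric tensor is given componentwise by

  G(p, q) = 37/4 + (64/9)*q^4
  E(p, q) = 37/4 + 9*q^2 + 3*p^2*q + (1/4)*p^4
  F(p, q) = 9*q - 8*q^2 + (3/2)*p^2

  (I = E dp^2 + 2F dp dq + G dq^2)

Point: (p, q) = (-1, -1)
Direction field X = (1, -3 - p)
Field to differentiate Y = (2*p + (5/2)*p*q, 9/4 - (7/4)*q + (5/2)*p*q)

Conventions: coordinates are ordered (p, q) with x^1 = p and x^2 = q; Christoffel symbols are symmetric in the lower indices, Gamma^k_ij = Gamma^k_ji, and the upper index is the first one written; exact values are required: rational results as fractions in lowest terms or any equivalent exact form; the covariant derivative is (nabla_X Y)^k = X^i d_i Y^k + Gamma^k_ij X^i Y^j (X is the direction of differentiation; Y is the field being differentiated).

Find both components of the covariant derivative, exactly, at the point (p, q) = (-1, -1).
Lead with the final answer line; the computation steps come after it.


Answer: (nabla_X Y)^p = -13987/62, (nabla_X Y)^q = -6217/31

E = 31/2, F = -31/2, G = 589/36 at the point
E_p = 5, E_q = -15, F_p = -3, F_q = 25, G_p = 0, G_q = -256/9
EG - F^2 = 961/72;  g^inv = (72/961) * [[589/36, 31/2], [31/2, 31/2]]
first-kind symbols [ij,l] = (1/2)(d_i g_jl + d_j g_il - d_l g_ij): [pp,p] = E_p/2 = 5/2, [pp,q] = F_p - E_q/2 = 9/2, [pq,p] = E_q/2 = -15/2, [pq,q] = G_p/2 = 0, [qq,p] = F_q - G_p/2 = 25, [qq,q] = G_q/2 = -128/9
Gamma^p_ij = (G*[ij,p] - F*[ij,q])/(EG - F^2), Gamma^q_ij = (E*[ij,q] - F*[ij,p])/(EG - F^2)
Gamma_ppp = 257/31, Gamma_ppq = -285/31, Gamma_pqq = 438/31, Gamma_qpp = 252/31, Gamma_qpq = -270/31, Gamma_qqq = 388/31
X = (1, -2), Y = (1/2, 13/2) at the point


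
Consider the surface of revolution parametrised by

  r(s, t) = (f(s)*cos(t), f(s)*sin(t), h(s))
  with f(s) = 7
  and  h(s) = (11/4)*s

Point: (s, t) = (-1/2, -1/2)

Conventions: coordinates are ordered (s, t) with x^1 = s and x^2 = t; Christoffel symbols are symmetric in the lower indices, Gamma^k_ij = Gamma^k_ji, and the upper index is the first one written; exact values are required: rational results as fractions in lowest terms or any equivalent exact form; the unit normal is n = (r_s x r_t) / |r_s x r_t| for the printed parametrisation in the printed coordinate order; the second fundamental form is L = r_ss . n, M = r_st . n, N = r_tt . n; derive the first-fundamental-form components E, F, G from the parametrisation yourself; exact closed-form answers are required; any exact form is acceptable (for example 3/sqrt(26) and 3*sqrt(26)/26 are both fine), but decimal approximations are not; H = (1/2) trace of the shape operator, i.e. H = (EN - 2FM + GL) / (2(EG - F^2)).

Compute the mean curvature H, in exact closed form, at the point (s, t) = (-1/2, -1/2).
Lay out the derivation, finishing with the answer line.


f = 7, f' = 0, f'' = 0, h' = 11/4, h'' = 0
E = 121/16, F = 0, G = 49; answer radicand W^2 = 121/16
unnormalised second-form numerators: l = 0, m = 0, n = 77/4; L = l/sqrt(121/16), and similarly M = m/sqrt(W^2), N = n/sqrt(W^2)
H = (E*n - 2*F*m + G*l) / (2*(EG - F^2)*sqrt(W^2)); E*n - 2*F*m + G*l = 9317/64, EG - F^2 = 5929/16, so H = (11/56)/sqrt(121/16)

Answer: H = 1/14


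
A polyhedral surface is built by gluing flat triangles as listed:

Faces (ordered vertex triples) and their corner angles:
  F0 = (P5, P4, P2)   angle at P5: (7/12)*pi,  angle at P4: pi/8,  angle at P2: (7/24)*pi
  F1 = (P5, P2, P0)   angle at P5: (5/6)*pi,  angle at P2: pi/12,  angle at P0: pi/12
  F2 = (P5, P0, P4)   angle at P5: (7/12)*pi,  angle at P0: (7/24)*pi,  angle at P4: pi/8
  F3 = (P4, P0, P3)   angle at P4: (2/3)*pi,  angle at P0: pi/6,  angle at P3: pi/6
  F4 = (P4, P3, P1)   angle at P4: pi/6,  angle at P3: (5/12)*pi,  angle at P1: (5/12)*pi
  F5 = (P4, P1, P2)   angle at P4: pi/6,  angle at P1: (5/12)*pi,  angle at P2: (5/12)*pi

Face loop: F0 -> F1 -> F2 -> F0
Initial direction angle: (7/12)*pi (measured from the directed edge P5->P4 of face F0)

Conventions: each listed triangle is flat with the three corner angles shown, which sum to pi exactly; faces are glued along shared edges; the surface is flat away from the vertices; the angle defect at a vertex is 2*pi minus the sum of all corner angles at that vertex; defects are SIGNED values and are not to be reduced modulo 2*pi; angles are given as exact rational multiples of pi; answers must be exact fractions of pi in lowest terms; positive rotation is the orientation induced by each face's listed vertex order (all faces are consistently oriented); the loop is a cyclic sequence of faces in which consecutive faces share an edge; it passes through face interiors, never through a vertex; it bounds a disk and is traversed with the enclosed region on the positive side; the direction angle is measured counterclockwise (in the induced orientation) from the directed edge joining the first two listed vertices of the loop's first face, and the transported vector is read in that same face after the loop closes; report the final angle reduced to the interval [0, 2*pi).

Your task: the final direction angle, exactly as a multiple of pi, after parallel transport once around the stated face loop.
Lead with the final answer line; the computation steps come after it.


Answer: final direction angle = (7/12)*pi

enclosed vertex P5: corner angles sum to 2*pi, defect = 2*pi - 2*pi = 0
by Gauss-Bonnet the loop rotates the vector by the enclosed defect sum (positive orientation, mod 2*pi)
final angle = (7/12)*pi + 0 = (7/12)*pi (mod 2*pi)


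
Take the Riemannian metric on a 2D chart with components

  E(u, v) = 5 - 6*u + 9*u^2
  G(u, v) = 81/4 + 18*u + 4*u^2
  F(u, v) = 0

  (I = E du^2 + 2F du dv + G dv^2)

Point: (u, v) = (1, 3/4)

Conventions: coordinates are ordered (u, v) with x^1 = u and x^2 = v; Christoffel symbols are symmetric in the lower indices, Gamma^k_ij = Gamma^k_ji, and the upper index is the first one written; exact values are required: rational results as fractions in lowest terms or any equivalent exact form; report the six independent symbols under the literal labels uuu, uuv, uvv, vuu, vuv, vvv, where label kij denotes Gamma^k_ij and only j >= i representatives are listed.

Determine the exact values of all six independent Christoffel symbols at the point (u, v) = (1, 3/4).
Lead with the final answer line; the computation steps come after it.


Answer: Gamma_uuu = 3/4, Gamma_uuv = 0, Gamma_uvv = -13/8, Gamma_vuu = 0, Gamma_vuv = 4/13, Gamma_vvv = 0

E = 8, F = 0, G = 169/4 at the point
E_u = 12, E_v = 0, F_u = 0, F_v = 0, G_u = 26, G_v = 0
EG - F^2 = 338;  g^inv = (1/338) * [[169/4, 0], [0, 8]]
first-kind symbols [ij,l] = (1/2)(d_i g_jl + d_j g_il - d_l g_ij): [uu,u] = E_u/2 = 6, [uu,v] = F_u - E_v/2 = 0, [uv,u] = E_v/2 = 0, [uv,v] = G_u/2 = 13, [vv,u] = F_v - G_u/2 = -13, [vv,v] = G_v/2 = 0
Gamma^u_ij = (G*[ij,u] - F*[ij,v])/(EG - F^2), Gamma^v_ij = (E*[ij,v] - F*[ij,u])/(EG - F^2)


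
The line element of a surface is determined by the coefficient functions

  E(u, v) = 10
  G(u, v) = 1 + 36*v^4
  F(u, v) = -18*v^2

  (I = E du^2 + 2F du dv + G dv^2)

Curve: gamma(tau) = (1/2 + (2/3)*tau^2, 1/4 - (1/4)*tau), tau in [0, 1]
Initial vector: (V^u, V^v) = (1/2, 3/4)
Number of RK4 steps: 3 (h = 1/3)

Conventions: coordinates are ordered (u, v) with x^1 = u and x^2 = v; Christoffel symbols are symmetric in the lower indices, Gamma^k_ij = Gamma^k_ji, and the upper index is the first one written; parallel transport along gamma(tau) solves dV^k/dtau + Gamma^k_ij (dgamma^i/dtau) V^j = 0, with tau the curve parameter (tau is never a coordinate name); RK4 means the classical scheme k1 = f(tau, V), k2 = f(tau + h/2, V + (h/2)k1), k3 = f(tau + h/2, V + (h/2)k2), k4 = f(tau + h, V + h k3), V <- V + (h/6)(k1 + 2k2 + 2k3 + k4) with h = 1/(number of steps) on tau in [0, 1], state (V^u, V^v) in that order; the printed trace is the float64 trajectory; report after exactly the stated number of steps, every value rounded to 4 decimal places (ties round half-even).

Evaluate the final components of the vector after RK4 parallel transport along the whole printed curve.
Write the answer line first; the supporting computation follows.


Answer: V^u = 0.4156, V^v = 0.7553

gamma'(tau) = ((4/3)*tau, -1/4); f(tau, V)^k = -Gamma^k_ij(gamma(tau)) gamma'^i(tau) V^j; h = 1/3; intermediate values shown to 6 dp
curve data and Christoffel symbols at the stage parameters:
  tau = 0.000000: gamma = (0.500000, 0.250000), gamma' = (0.000000, -0.250000); Gamma_uuu = 0.000000, Gamma_uuv = 0.000000, Gamma_uvv = -0.887519, Gamma_vuu = 0.000000, Gamma_vuv = 0.000000, Gamma_vvv = 0.110940
  tau = 0.166667: gamma = (0.518519, 0.208333), gamma' = (0.222222, -0.250000); Gamma_uuu = 0.000000, Gamma_uuv = 0.000000, Gamma_uvv = -0.744948, Gamma_vuu = 0.000000, Gamma_vuv = 0.000000, Gamma_vvv = 0.064666
  tau = 0.333333: gamma = (0.574074, 0.166667), gamma' = (0.444444, -0.250000); Gamma_uuu = 0.000000, Gamma_uuv = 0.000000, Gamma_uvv = -0.598338, Gamma_vuu = 0.000000, Gamma_vuv = 0.000000, Gamma_vvv = 0.033241
  tau = 0.500000: gamma = (0.666667, 0.125000), gamma' = (0.666667, -0.250000); Gamma_uuu = 0.000000, Gamma_uuv = 0.000000, Gamma_uvv = -0.449605, Gamma_vuu = 0.000000, Gamma_vuv = 0.000000, Gamma_vvv = 0.014050
  tau = 0.666667: gamma = (0.796296, 0.083333), gamma' = (0.888889, -0.250000); Gamma_uuu = 0.000000, Gamma_uuv = 0.000000, Gamma_uvv = -0.299948, Gamma_vuu = 0.000000, Gamma_vuv = 0.000000, Gamma_vvv = 0.004166
  tau = 0.833333: gamma = (0.962963, 0.041667), gamma' = (1.111111, -0.250000); Gamma_uuu = 0.000000, Gamma_uuv = 0.000000, Gamma_uvv = -0.149998, Gamma_vuu = 0.000000, Gamma_vuv = 0.000000, Gamma_vvv = 0.000521
  tau = 1.000000: gamma = (1.166667, 0.000000), gamma' = (1.333333, -0.250000); Gamma_uuu = 0.000000, Gamma_uuv = 0.000000, Gamma_uvv = 0.000000, Gamma_vuu = 0.000000, Gamma_vuv = 0.000000, Gamma_vvv = 0.000000
step 0: V^u = 0.5000, V^v = 0.7500
step 1: k1 = (-0.166410, 0.020801), k2 = (-0.140323, 0.012181), k3 = (-0.140056, 0.012158), k4 = (-0.112795, 0.006266); V <- V + (h/6)(k1 + 2k2 + 2k3 + k4): V^u = 0.4533, V^v = 0.7542
step 2: k1 = (-0.112818, 0.006268), k2 = (-0.084891, 0.002653), k3 = (-0.084824, 0.002651), k4 = (-0.056622, 0.000786); V <- V + (h/6)(k1 + 2k2 + 2k3 + k4): V^u = 0.4251, V^v = 0.7552
step 3: k1 = (-0.056629, 0.000787), k2 = (-0.028324, 0.000098), k3 = (-0.028320, 0.000098), k4 = (0.000000, 0.000000); V <- V + (h/6)(k1 + 2k2 + 2k3 + k4): V^u = 0.4156, V^v = 0.7553


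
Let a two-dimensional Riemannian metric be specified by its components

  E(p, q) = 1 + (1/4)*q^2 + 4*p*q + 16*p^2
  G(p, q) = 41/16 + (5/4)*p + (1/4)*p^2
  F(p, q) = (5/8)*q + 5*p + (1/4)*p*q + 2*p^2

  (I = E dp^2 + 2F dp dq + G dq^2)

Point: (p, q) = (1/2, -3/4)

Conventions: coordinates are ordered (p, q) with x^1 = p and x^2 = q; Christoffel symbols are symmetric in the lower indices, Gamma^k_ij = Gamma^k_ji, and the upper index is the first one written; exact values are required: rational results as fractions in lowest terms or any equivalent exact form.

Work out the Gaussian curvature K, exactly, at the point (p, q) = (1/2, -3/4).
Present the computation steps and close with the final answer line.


E = 233/64, F = 39/16, G = 13/4, EG - F^2 = 377/64 at the point
E_p = 13, E_q = 13/8, F_p = 109/16, F_q = 3/4, G_p = 3/2, G_q = 0
E_qq = 1/2, F_pq = 1/4, G_pp = 1/2
By Brioschi, K is (det M1 - det M2) divided by (EG - F^2) squared.
M1 = [[-E_qq/2 + F_pq - G_pp/2, E_p/2, F_p - E_q/2], [F_q - G_p/2, E, F], [G_q/2, F, G]] = [[-1/4, 13/2, 6], [0, 233/64, 39/16], [0, 39/16, 13/4]]; det M1 = -377/256
M2 = [[0, E_q/2, G_p/2], [E_q/2, E, F], [G_p/2, F, G]] = [[0, 13/16, 3/4], [13/16, 233/64, 39/16], [3/4, 39/16, 13/4]]; det M2 = -313/256
det M1 - det M2 = -1/4; K = -1/4 / (377/64)^2 = -1024/142129

Answer: K = -1024/142129


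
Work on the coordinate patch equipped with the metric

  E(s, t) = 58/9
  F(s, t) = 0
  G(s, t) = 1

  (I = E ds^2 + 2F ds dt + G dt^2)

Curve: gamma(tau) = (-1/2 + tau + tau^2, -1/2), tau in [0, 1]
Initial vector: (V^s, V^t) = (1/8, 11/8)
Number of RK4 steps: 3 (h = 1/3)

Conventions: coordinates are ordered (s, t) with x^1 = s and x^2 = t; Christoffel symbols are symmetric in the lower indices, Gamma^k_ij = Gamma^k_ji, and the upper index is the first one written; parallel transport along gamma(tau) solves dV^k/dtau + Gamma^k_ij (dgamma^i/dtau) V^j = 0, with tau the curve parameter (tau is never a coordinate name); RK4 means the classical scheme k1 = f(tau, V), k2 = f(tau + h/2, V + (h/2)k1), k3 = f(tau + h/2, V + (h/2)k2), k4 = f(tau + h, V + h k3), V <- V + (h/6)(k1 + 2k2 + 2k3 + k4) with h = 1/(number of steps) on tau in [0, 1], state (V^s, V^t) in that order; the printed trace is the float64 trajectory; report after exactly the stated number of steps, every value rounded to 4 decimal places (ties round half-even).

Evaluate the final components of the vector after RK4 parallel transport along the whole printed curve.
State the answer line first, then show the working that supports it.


Answer: V^s = 0.1250, V^t = 1.3750

gamma'(tau) = (1 + 2*tau, 0); f(tau, V)^k = -Gamma^k_ij(gamma(tau)) gamma'^i(tau) V^j; h = 1/3; intermediate values shown to 6 dp
curve data and Christoffel symbols at the stage parameters:
  tau = 0.000000: gamma = (-0.500000, -0.500000), gamma' = (1.000000, 0.000000); Gamma_sss = 0.000000, Gamma_sst = 0.000000, Gamma_stt = 0.000000, Gamma_tss = 0.000000, Gamma_tst = 0.000000, Gamma_ttt = 0.000000
  tau = 0.166667: gamma = (-0.305556, -0.500000), gamma' = (1.333333, 0.000000); Gamma_sss = 0.000000, Gamma_sst = 0.000000, Gamma_stt = 0.000000, Gamma_tss = 0.000000, Gamma_tst = 0.000000, Gamma_ttt = 0.000000
  tau = 0.333333: gamma = (-0.055556, -0.500000), gamma' = (1.666667, 0.000000); Gamma_sss = 0.000000, Gamma_sst = 0.000000, Gamma_stt = 0.000000, Gamma_tss = 0.000000, Gamma_tst = 0.000000, Gamma_ttt = 0.000000
  tau = 0.500000: gamma = (0.250000, -0.500000), gamma' = (2.000000, 0.000000); Gamma_sss = 0.000000, Gamma_sst = 0.000000, Gamma_stt = 0.000000, Gamma_tss = 0.000000, Gamma_tst = 0.000000, Gamma_ttt = 0.000000
  tau = 0.666667: gamma = (0.611111, -0.500000), gamma' = (2.333333, 0.000000); Gamma_sss = 0.000000, Gamma_sst = 0.000000, Gamma_stt = 0.000000, Gamma_tss = 0.000000, Gamma_tst = 0.000000, Gamma_ttt = 0.000000
  tau = 0.833333: gamma = (1.027778, -0.500000), gamma' = (2.666667, 0.000000); Gamma_sss = 0.000000, Gamma_sst = 0.000000, Gamma_stt = 0.000000, Gamma_tss = 0.000000, Gamma_tst = 0.000000, Gamma_ttt = 0.000000
  tau = 1.000000: gamma = (1.500000, -0.500000), gamma' = (3.000000, 0.000000); Gamma_sss = 0.000000, Gamma_sst = 0.000000, Gamma_stt = 0.000000, Gamma_tss = 0.000000, Gamma_tst = 0.000000, Gamma_ttt = 0.000000
step 0: V^s = 0.1250, V^t = 1.3750
step 1: k1 = (0.000000, 0.000000), k2 = (0.000000, 0.000000), k3 = (0.000000, 0.000000), k4 = (0.000000, 0.000000); V <- V + (h/6)(k1 + 2k2 + 2k3 + k4): V^s = 0.1250, V^t = 1.3750
step 2: k1 = (0.000000, 0.000000), k2 = (0.000000, 0.000000), k3 = (0.000000, 0.000000), k4 = (0.000000, 0.000000); V <- V + (h/6)(k1 + 2k2 + 2k3 + k4): V^s = 0.1250, V^t = 1.3750
step 3: k1 = (0.000000, 0.000000), k2 = (0.000000, 0.000000), k3 = (0.000000, 0.000000), k4 = (0.000000, 0.000000); V <- V + (h/6)(k1 + 2k2 + 2k3 + k4): V^s = 0.1250, V^t = 1.3750


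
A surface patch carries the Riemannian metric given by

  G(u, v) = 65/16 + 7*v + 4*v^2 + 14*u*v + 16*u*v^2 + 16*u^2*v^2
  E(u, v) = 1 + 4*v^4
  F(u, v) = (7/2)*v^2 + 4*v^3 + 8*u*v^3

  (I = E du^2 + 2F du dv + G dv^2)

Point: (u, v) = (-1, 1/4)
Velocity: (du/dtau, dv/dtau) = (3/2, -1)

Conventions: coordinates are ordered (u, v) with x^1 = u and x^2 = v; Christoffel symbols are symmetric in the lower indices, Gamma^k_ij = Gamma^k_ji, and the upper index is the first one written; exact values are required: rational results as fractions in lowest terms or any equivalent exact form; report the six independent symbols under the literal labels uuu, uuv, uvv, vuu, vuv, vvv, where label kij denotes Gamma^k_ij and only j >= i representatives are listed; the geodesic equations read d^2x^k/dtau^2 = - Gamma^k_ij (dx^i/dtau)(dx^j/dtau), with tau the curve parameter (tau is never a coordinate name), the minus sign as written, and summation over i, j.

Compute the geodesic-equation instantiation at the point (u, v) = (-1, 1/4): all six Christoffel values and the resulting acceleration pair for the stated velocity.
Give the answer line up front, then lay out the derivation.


Answer: Gamma_uuu = 0, Gamma_uuv = 8/165, Gamma_uvv = -16/165, Gamma_vuu = 0, Gamma_vuv = 16/33, Gamma_vvv = -32/33; accelerations (d^2u/dtau^2, d^2v/dtau^2) = (8/33, 80/33)

E = 65/64, F = 5/32, G = 41/16 at the point
E_u = 0, E_v = 1/4, F_u = 1/8, F_v = 1, G_u = 5/2, G_v = -5
EG - F^2 = 165/64;  g^inv = (64/165) * [[41/16, -5/32], [-5/32, 65/64]]
first-kind symbols [ij,l] = (1/2)(d_i g_jl + d_j g_il - d_l g_ij): [uu,u] = E_u/2 = 0, [uu,v] = F_u - E_v/2 = 0, [uv,u] = E_v/2 = 1/8, [uv,v] = G_u/2 = 5/4, [vv,u] = F_v - G_u/2 = -1/4, [vv,v] = G_v/2 = -5/2
Gamma^u_ij = (G*[ij,u] - F*[ij,v])/(EG - F^2), Gamma^v_ij = (E*[ij,v] - F*[ij,u])/(EG - F^2)
Gamma_uuu = 0, Gamma_uuv = 8/165, Gamma_uvv = -16/165, Gamma_vuu = 0, Gamma_vuv = 16/33, Gamma_vvv = -32/33
d^2u/dtau^2 = -(Gamma_uuu*(3/2)^2 + 2*Gamma_uuv*(3/2)*(-1) + Gamma_uvv*(-1)^2) = 8/33
d^2v/dtau^2 = -(Gamma_vuu*(3/2)^2 + 2*Gamma_vuv*(3/2)*(-1) + Gamma_vvv*(-1)^2) = 80/33
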